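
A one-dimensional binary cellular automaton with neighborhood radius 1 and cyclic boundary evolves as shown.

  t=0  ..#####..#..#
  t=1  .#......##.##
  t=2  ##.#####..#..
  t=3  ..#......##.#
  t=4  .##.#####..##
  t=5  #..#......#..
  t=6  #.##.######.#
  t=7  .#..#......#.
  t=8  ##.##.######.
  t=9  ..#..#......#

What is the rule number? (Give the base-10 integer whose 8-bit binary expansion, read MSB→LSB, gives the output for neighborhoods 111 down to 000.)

39

  ### -> .   bit 7 = 0  t=0,i=3
  ##. -> .   bit 6 = 0  t=0,i=6
  #.# -> #   bit 5 = 1  t=1,i=0
  #.. -> .   bit 4 = 0  t=0,i=0
  .## -> .   bit 3 = 0  t=0,i=2
  .#. -> #   bit 2 = 1  t=0,i=9
  ..# -> #   bit 1 = 1  t=0,i=1
  ... -> #   bit 0 = 1  t=1,i=3
  bits 00100111 = 39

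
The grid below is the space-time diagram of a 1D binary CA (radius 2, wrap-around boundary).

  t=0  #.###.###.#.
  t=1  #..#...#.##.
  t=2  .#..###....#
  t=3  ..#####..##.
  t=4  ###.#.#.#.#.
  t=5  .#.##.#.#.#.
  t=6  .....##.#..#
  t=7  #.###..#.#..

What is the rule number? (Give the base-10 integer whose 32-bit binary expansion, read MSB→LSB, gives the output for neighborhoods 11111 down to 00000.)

  #####|#  b31=1 t=3,i=4
  ####.|.  b30=0 t=3,i=5
  ###.#|.  b29=0 t=0,i=4
  ###..|#  b28=1 t=2,i=6
  ##.##|.  b27=0 t=0,i=5
  ##.#.|#  b26=1 t=0,i=9
  ##..#|.  b25=0 t=3,i=7
  ##...|.  b24=0 t=2,i=7
  #.###|.  b23=0 t=0,i=2
  #.##.|.  b22=0 t=1,i=9
  #.#.#|#  b21=1 t=0,i=0
  #.#..|.  b20=0 t=1,i=0
  #..##|#  b19=1 t=2,i=3
  #..#.|.  b18=0 t=1,i=2
  #...#|#  b17=1 t=1,i=5
  #....|.  b16=0 t=2,i=8
  .####|.  b15=0 t=3,i=3
  .###.|#  b14=1 t=0,i=3
  .##.#|.  b13=0 t=1,i=10
  .##..|#  b12=1 t=3,i=10
  .#.##|.  b11=0 t=0,i=1
  .#.#.|.  b10=0 t=0,i=11
  .#..#|#  b9=1 t=1,i=1
  .#...|#  b8=1 t=1,i=4
  ..###|#  b7=1 t=2,i=4
  ..##.|.  b6=0 t=3,i=9
  ..#.#|.  b5=0 t=1,i=7
  ..#..|.  b4=0 t=1,i=3
  ...##|#  b3=1 t=3,i=1
  ...#.|#  b2=1 t=1,i=6
  ....#|#  b1=1 t=2,i=9
  .....|#  b0=1 t=6,i=2
  bits 10010100001010100101001110001111 = 2485801871

2485801871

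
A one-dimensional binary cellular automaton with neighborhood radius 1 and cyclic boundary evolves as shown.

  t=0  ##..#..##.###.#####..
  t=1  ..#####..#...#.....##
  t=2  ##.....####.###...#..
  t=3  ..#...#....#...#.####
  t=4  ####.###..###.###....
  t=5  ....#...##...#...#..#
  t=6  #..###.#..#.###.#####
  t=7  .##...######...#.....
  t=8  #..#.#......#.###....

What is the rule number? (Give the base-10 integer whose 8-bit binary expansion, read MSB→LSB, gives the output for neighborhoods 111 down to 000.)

54

  nb ###: next=.  (t=0,i=11, bit7=0)
  nb ##.: next=.  (t=0,i=1, bit6=0)
  nb #.#: next=#  (t=0,i=9, bit5=1)
  nb #..: next=#  (t=0,i=2, bit4=1)
  nb .##: next=.  (t=0,i=0, bit3=0)
  nb .#.: next=#  (t=0,i=4, bit2=1)
  nb ..#: next=#  (t=0,i=3, bit1=1)
  nb ...: next=.  (t=1,i=11, bit0=0)
  bits 00110110 = 54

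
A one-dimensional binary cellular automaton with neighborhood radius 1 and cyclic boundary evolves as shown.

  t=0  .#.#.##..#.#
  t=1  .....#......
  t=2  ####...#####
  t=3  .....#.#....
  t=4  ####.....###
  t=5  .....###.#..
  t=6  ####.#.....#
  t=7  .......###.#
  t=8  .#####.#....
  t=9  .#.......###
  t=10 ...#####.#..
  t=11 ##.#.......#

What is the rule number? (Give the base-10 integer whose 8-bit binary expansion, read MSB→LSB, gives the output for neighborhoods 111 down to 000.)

9

  nb ###: next=.  (t=2,i=0, bit7=0)
  nb ##.: next=.  (t=0,i=6, bit6=0)
  nb #.#: next=.  (t=0,i=0, bit5=0)
  nb #..: next=.  (t=0,i=7, bit4=0)
  nb .##: next=#  (t=0,i=5, bit3=1)
  nb .#.: next=.  (t=0,i=1, bit2=0)
  nb ..#: next=.  (t=0,i=8, bit1=0)
  nb ...: next=#  (t=1,i=0, bit0=1)
  bits 00001001 = 9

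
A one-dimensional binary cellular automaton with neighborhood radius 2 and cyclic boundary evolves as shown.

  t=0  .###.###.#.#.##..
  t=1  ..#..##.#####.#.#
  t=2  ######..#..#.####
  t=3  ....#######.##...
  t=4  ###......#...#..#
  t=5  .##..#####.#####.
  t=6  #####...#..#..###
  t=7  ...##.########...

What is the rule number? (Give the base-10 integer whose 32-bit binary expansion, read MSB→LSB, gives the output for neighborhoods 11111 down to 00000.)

  ##### -> .   bit 31 = 0  t=1,i=10
  ####. -> #   bit 30 = 1  t=1,i=11
  ###.# -> .   bit 29 = 0  t=0,i=3
  ###.. -> #   bit 28 = 1  t=2,i=5
  ##.## -> .   bit 27 = 0  t=0,i=4
  ##.#. -> #   bit 26 = 1  t=0,i=8
  ##..# -> #   bit 25 = 1  t=2,i=6
  ##... -> .   bit 24 = 0  t=0,i=15
  #.### -> #   bit 23 = 1  t=0,i=5
  #.##. -> .   bit 22 = 0  t=0,i=13
  #.#.# -> #   bit 21 = 1  t=0,i=9
  #.#.. -> #   bit 20 = 1  t=1,i=16
  #..## -> #   bit 19 = 1  t=1,i=4
  #..#. -> #   bit 18 = 1  t=1,i=1
  #...# -> #   bit 17 = 1  t=0,i=16
  #.... -> .   bit 16 = 0  t=3,i=15
  .#### -> .   bit 15 = 0  t=1,i=9
  .###. -> #   bit 14 = 1  t=0,i=2
  .##.# -> .   bit 13 = 0  t=1,i=6
  .##.. -> #   bit 12 = 1  t=0,i=14
  .#.## -> #   bit 11 = 1  t=0,i=12
  .#.#. -> #   bit 10 = 1  t=0,i=10
  .#..# -> #   bit 9 = 1  t=1,i=0
  .#... -> .   bit 8 = 0  t=4,i=10
  ..### -> .   bit 7 = 0  t=0,i=1
  ..##. -> #   bit 6 = 1  t=1,i=5
  ..#.# -> .   bit 5 = 0  t=2,i=11
  ..#.. -> #   bit 4 = 1  t=1,i=2
  ...## -> .   bit 3 = 0  t=0,i=0
  ...#. -> #   bit 2 = 1  t=4,i=8
  ....# -> #   bit 1 = 1  t=3,i=2
  ..... -> #   bit 0 = 1  t=3,i=0
  bits 01010110101111100101111001010111 = 1455316567

1455316567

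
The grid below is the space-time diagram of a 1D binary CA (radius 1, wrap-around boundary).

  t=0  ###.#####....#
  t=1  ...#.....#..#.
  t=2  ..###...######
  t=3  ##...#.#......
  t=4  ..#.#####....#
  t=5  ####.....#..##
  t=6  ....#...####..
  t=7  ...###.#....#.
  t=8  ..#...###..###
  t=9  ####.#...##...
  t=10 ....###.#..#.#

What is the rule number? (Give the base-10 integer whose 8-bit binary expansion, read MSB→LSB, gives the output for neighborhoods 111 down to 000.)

  [7] ### => .  t=0,i=0
  [6] ##. => .  t=0,i=2
  [5] #.# => #  t=0,i=3
  [4] #.. => #  t=0,i=9
  [3] .## => .  t=0,i=4
  [2] .#. => #  t=1,i=3
  [1] ..# => #  t=0,i=12
  [0] ... => .  t=0,i=10
  bits 00110110 = 54

54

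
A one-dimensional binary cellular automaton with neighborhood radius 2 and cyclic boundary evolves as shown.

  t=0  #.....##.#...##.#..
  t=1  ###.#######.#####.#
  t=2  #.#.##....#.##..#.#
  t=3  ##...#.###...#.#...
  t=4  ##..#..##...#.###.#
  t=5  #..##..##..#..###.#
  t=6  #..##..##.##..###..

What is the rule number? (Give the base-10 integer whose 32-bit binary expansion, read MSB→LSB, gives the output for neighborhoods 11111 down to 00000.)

  nb #####: next=.  (t=1,i=6, bit31=0)
  nb ####.: next=.  (t=1,i=1, bit30=0)
  nb ###.#: next=#  (t=1,i=2, bit29=1)
  nb ###..: next=.  (t=3,i=9, bit28=0)
  nb ##.##: next=.  (t=1,i=3, bit27=0)
  nb ##.#.: next=#  (t=0,i=8, bit26=1)
  nb ##..#: next=.  (t=2,i=14, bit25=0)
  nb ##...: next=.  (t=2,i=6, bit24=0)
  nb #.###: next=#  (t=1,i=4, bit23=1)
  nb #.##.: next=.  (t=2,i=4, bit22=0)
  nb #.#.#: next=.  (t=2,i=2, bit21=0)
  nb #.#..: next=#  (t=0,i=9, bit20=1)
  nb #..##: next=.  (t=4,i=6, bit19=0)
  nb #..#.: next=#  (t=0,i=18, bit18=1)
  nb #...#: next=.  (t=0,i=11, bit17=0)
  nb #....: next=#  (t=0,i=2, bit16=1)
  nb .####: next=#  (t=1,i=0, bit15=1)
  nb .###.: next=#  (t=3,i=8, bit14=1)
  nb .##.#: next=#  (t=0,i=7, bit13=1)
  nb .##..: next=#  (t=2,i=5, bit12=1)
  nb .#.##: next=.  (t=2,i=3, bit11=0)
  nb .#.#.: next=#  (t=3,i=14, bit10=1)
  nb .#..#: next=.  (t=0,i=17, bit9=0)
  nb .#...: next=#  (t=0,i=1, bit8=1)
  nb ..###: next=#  (t=5,i=14, bit7=1)
  nb ..##.: next=#  (t=0,i=6, bit6=1)
  nb ..#.#: next=.  (t=2,i=10, bit5=0)
  nb ..#..: next=#  (t=0,i=0, bit4=1)
  nb ...##: next=#  (t=0,i=5, bit3=1)
  nb ...#.: next=#  (t=2,i=9, bit2=1)
  nb ....#: next=#  (t=0,i=4, bit1=1)
  nb .....: next=.  (t=0,i=3, bit0=0)
  bits 00100100100101011111010111011110 = 613807582

613807582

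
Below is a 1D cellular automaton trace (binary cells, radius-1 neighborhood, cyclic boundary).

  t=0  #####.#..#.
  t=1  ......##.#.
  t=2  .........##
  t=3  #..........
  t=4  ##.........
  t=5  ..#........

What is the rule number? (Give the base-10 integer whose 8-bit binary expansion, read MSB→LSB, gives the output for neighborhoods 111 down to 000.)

  ### -> .   bit 7 = 0  t=0,i=1
  ##. -> .   bit 6 = 0  t=0,i=4
  #.# -> .   bit 5 = 0  t=0,i=5
  #.. -> #   bit 4 = 1  t=0,i=7
  .## -> .   bit 3 = 0  t=0,i=0
  .#. -> #   bit 2 = 1  t=0,i=6
  ..# -> .   bit 1 = 0  t=0,i=8
  ... -> .   bit 0 = 0  t=1,i=0
  bits 00010100 = 20

20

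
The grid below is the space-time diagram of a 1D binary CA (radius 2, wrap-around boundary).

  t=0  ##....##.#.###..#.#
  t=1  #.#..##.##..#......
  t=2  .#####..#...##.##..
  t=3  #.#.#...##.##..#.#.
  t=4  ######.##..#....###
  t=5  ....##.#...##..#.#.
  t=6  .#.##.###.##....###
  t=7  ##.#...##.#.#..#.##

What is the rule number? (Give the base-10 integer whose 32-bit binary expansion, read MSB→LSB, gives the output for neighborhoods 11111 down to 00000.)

  nb #####: next=.  (t=2,i=3, bit31=0)
  nb ####.: next=#  (t=2,i=4, bit30=1)
  nb ###.#: next=#  (t=4,i=5, bit29=1)
  nb ###..: next=.  (t=0,i=1, bit28=0)
  nb ##.##: next=.  (t=1,i=7, bit27=0)
  nb ##.#.: next=#  (t=0,i=8, bit26=1)
  nb ##..#: next=.  (t=0,i=14, bit25=0)
  nb ##...: next=#  (t=0,i=2, bit24=1)
  nb #.###: next=.  (t=0,i=11, bit23=0)
  nb #.##.: next=#  (t=1,i=8, bit22=1)
  nb #.#.#: next=#  (t=0,i=9, bit21=1)
  nb #.#..: next=#  (t=1,i=2, bit20=1)
  nb #..##: next=#  (t=1,i=4, bit19=1)
  nb #..#.: next=.  (t=0,i=15, bit18=0)
  nb #...#: next=.  (t=2,i=10, bit17=0)
  nb #....: next=.  (t=0,i=3, bit16=0)
  nb .####: next=#  (t=2,i=2, bit15=1)
  nb .###.: next=#  (t=0,i=0, bit14=1)
  nb .##.#: next=.  (t=0,i=7, bit13=0)
  nb .##..: next=.  (t=1,i=9, bit12=0)
  nb .#.##: next=.  (t=0,i=10, bit11=0)
  nb .#.#.: next=#  (t=1,i=1, bit10=1)
  nb .#..#: next=#  (t=1,i=3, bit9=1)
  nb .#...: next=#  (t=1,i=13, bit8=1)
  nb ..###: next=.  (t=2,i=1, bit7=0)
  nb ..##.: next=#  (t=0,i=6, bit6=1)
  nb ..#.#: next=.  (t=0,i=16, bit5=0)
  nb ..#..: next=#  (t=1,i=12, bit4=1)
  nb ...##: next=#  (t=0,i=5, bit3=1)
  nb ...#.: next=.  (t=1,i=18, bit2=0)
  nb ....#: next=.  (t=0,i=4, bit1=0)
  nb .....: next=#  (t=1,i=15, bit0=1)
  bits 01100101011110001100011101011001 = 1702414169

1702414169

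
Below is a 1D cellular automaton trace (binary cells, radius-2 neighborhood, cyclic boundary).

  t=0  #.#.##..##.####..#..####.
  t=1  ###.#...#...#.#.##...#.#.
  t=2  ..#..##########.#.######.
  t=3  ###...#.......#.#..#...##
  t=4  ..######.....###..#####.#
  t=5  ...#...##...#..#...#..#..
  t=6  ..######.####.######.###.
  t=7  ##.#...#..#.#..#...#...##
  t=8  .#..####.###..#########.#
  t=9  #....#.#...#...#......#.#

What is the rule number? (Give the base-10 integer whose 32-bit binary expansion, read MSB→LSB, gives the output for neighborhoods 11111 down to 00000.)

828802428

  ##### -> .   bit 31 = 0  t=2,i=7
  ####. -> .   bit 30 = 0  t=0,i=13
  ###.# -> #   bit 29 = 1  t=0,i=23
  ###.. -> #   bit 28 = 1  t=0,i=14
  ##.## -> .   bit 27 = 0  t=0,i=10
  ##.#. -> .   bit 26 = 0  t=0,i=24
  ##..# -> .   bit 25 = 0  t=0,i=6
  ##... -> #   bit 24 = 1  t=1,i=18
  #.### -> .   bit 23 = 0  t=0,i=11
  #.##. -> #   bit 22 = 1  t=0,i=4
  #.#.# -> #   bit 21 = 1  t=0,i=0
  #.#.. -> .   bit 20 = 0  t=1,i=4
  #..## -> .   bit 19 = 0  t=0,i=7
  #..#. -> #   bit 18 = 1  t=0,i=16
  #...# -> #   bit 17 = 1  t=1,i=6
  #.... -> .   bit 16 = 0  t=3,i=8
  .#### -> #   bit 15 = 1  t=0,i=12
  .###. -> .   bit 14 = 0  t=1,i=1
  .##.# -> .   bit 13 = 0  t=0,i=9
  .##.. -> .   bit 12 = 0  t=0,i=5
  .#.## -> .   bit 11 = 0  t=0,i=3
  .#.#. -> #   bit 10 = 1  t=0,i=1
  .#..# -> .   bit 9 = 0  t=0,i=18
  .#... -> #   bit 8 = 1  t=1,i=5
  ..### -> .   bit 7 = 0  t=0,i=20
  ..##. -> #   bit 6 = 1  t=0,i=8
  ..#.# -> #   bit 5 = 1  t=1,i=12
  ..#.. -> #   bit 4 = 1  t=0,i=17
  ...## -> #   bit 3 = 1  t=3,i=22
  ...#. -> #   bit 2 = 1  t=1,i=7
  ....# -> .   bit 1 = 0  t=3,i=12
  ..... -> .   bit 0 = 0  t=3,i=9
  bits 00110001011001101000010101111100 = 828802428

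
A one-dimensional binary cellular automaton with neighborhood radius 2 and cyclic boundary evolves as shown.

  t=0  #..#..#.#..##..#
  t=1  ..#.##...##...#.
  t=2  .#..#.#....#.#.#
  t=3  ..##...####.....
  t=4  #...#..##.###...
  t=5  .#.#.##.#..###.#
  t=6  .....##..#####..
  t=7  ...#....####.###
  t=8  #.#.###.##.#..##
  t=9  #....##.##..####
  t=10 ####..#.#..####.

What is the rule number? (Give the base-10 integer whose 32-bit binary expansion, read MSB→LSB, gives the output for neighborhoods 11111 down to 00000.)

  #####|#  b31=1 t=6,i=11
  ####.|.  b30=0 t=3,i=9
  ###.#|#  b29=1 t=5,i=13
  ###..|#  b28=1 t=3,i=10
  ##.##|.  b27=0 t=4,i=9
  ##.#.|.  b26=0 t=5,i=7
  ##..#|.  b25=0 t=0,i=1
  ##...|#  b24=1 t=1,i=6
  #.###|.  b23=0 t=4,i=10
  #.##.|#  b22=1 t=1,i=4
  #.#.#|.  b21=0 t=2,i=13
  #.#..|.  b20=0 t=0,i=8
  #..##|#  b19=1 t=0,i=10
  #..#.|#  b18=1 t=0,i=2
  #...#|.  b17=0 t=1,i=0
  #....|#  b16=1 t=2,i=8
  .####|#  b15=1 t=3,i=8
  .###.|#  b14=1 t=4,i=11
  .##.#|#  b13=1 t=4,i=8
  .##..|.  b12=0 t=0,i=0
  .#.##|.  b11=0 t=1,i=3
  .#.#.|.  b10=0 t=0,i=7
  .#..#|#  b9=1 t=0,i=4
  .#...|#  b8=1 t=1,i=15
  ..###|#  b7=1 t=3,i=7
  ..##.|.  b6=0 t=0,i=11
  ..#.#|.  b5=0 t=0,i=6
  ..#..|.  b4=0 t=0,i=3
  ...##|.  b3=0 t=1,i=8
  ...#.|#  b2=1 t=1,i=1
  ....#|#  b1=1 t=2,i=9
  .....|.  b0=0 t=3,i=13
  bits 10110001010011011110001110000110 = 2974671750

2974671750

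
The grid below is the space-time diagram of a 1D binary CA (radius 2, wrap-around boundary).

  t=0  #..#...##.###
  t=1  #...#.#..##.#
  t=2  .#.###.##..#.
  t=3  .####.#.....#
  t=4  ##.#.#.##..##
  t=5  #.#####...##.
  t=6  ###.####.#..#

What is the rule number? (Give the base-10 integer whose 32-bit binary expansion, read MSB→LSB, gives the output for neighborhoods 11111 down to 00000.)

3718860716

  #####|#  b31=1 t=5,i=4
  ####.|#  b30=1 t=0,i=12
  ###.#|.  b29=0 t=2,i=5
  ###..|#  b28=1 t=0,i=0
  ##.##|#  b27=1 t=0,i=9
  ##.#.|#  b26=1 t=3,i=5
  ##..#|.  b25=0 t=0,i=1
  ##...|#  b24=1 t=1,i=1
  #.###|#  b23=1 t=0,i=10
  #.##.|.  b22=0 t=1,i=12
  #.#.#|#  b21=1 t=4,i=3
  #.#..|.  b20=0 t=1,i=6
  #..##|#  b19=1 t=1,i=8
  #..#.|.  b18=0 t=0,i=2
  #...#|.  b17=0 t=0,i=5
  #....|#  b16=1 t=3,i=8
  .####|.  b15=0 t=0,i=11
  .###.|#  b14=1 t=2,i=4
  .##.#|.  b13=0 t=0,i=8
  .##..|.  b12=0 t=1,i=0
  .#.##|#  b11=1 t=2,i=2
  .#.#.|#  b10=1 t=1,i=5
  .#..#|#  b9=1 t=1,i=7
  .#...|#  b8=1 t=0,i=4
  ..###|#  b7=1 t=4,i=11
  ..##.|.  b6=0 t=0,i=7
  ..#.#|#  b5=1 t=1,i=4
  ..#..|.  b4=0 t=0,i=3
  ...##|#  b3=1 t=0,i=6
  ...#.|#  b2=1 t=1,i=3
  ....#|.  b1=0 t=3,i=10
  .....|.  b0=0 t=3,i=9
  bits 11011101101010010100111110101100 = 3718860716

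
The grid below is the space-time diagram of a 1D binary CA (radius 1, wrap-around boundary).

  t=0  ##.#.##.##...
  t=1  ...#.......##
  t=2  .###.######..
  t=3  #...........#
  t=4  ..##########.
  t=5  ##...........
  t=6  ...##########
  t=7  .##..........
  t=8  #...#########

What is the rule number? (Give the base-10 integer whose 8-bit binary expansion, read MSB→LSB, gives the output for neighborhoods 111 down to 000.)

  [7] ### => .  t=2,i=2
  [6] ##. => .  t=0,i=1
  [5] #.# => .  t=0,i=2
  [4] #.. => .  t=0,i=10
  [3] .## => .  t=0,i=0
  [2] .#. => #  t=0,i=3
  [1] ..# => #  t=0,i=12
  [0] ... => #  t=0,i=11
  bits 00000111 = 7

7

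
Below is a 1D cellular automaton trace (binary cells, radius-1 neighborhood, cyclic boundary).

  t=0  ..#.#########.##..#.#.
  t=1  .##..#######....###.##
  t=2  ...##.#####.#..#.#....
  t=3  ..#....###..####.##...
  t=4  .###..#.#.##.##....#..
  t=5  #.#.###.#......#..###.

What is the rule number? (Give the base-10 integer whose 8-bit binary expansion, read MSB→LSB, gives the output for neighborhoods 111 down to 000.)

150

  ### -> #   bit 7 = 1  t=0,i=5
  ##. -> .   bit 6 = 0  t=0,i=12
  #.# -> .   bit 5 = 0  t=0,i=3
  #.. -> #   bit 4 = 1  t=0,i=16
  .## -> .   bit 3 = 0  t=0,i=4
  .#. -> #   bit 2 = 1  t=0,i=2
  ..# -> #   bit 1 = 1  t=0,i=1
  ... -> .   bit 0 = 0  t=0,i=0
  bits 10010110 = 150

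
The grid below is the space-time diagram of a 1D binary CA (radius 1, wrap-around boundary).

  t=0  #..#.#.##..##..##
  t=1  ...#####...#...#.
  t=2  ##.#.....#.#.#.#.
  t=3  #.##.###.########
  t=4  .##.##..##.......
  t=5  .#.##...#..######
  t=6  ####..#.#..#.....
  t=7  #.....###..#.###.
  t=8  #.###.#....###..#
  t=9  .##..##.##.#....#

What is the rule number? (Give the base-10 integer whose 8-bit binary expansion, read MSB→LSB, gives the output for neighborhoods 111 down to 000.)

45

  ###|.  b7=0 t=0,i=16
  ##.|.  b6=0 t=0,i=0
  #.#|#  b5=1 t=0,i=4
  #..|.  b4=0 t=0,i=1
  .##|#  b3=1 t=0,i=7
  .#.|#  b2=1 t=0,i=3
  ..#|.  b1=0 t=0,i=2
  ...|#  b0=1 t=1,i=0
  bits 00101101 = 45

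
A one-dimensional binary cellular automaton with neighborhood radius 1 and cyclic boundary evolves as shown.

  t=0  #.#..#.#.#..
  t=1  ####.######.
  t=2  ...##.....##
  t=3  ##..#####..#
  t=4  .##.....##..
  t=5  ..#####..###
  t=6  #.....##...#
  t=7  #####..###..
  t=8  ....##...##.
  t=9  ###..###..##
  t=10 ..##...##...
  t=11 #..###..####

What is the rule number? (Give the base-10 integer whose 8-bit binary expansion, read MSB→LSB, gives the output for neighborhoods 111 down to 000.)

  [7] ### => .  t=1,i=1
  [6] ##. => #  t=1,i=3
  [5] #.# => #  t=0,i=1
  [4] #.. => #  t=0,i=3
  [3] .## => .  t=1,i=0
  [2] .#. => #  t=0,i=0
  [1] ..# => .  t=0,i=4
  [0] ... => #  t=2,i=1
  bits 01110101 = 117

117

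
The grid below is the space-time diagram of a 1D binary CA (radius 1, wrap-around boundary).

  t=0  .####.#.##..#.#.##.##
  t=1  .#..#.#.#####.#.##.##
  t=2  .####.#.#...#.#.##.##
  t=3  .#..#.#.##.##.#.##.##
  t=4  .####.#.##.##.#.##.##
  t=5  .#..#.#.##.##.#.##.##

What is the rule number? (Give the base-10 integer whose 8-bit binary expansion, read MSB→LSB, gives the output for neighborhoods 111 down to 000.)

  [7] ### => .  t=0,i=2
  [6] ##. => #  t=0,i=4
  [5] #.# => .  t=0,i=0
  [4] #.. => #  t=0,i=10
  [3] .## => #  t=0,i=1
  [2] .#. => #  t=0,i=6
  [1] ..# => #  t=0,i=11
  [0] ... => .  t=2,i=10
  bits 01011110 = 94

94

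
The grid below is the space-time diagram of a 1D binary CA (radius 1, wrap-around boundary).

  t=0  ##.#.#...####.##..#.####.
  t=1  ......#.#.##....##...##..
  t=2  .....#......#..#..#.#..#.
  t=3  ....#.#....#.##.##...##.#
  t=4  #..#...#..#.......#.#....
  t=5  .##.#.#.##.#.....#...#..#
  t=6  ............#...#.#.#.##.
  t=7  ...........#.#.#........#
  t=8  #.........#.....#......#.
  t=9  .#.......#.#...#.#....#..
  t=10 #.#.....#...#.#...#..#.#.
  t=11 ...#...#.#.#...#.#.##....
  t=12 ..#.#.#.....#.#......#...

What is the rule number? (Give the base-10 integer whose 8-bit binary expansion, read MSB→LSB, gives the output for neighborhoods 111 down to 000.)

  ###|#  b7=1 t=0,i=10
  ##.|.  b6=0 t=0,i=1
  #.#|.  b5=0 t=0,i=2
  #..|#  b4=1 t=0,i=6
  .##|.  b3=0 t=0,i=0
  .#.|.  b2=0 t=0,i=3
  ..#|#  b1=1 t=0,i=8
  ...|.  b0=0 t=0,i=7
  bits 10010010 = 146

146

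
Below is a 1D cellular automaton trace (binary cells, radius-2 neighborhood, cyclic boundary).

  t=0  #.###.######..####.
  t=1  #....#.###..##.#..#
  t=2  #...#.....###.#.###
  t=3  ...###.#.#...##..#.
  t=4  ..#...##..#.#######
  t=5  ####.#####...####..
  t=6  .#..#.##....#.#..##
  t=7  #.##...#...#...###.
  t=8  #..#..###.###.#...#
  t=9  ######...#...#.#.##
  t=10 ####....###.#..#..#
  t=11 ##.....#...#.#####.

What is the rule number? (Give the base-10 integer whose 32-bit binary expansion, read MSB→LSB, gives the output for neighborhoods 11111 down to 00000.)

2385285981

  [31] ##### => #  t=0,i=8
  [30] ####. => .  t=0,i=10
  [29] ###.# => .  t=0,i=4
  [28] ###.. => .  t=0,i=11
  [27] ##.## => #  t=0,i=5
  [26] ##.#. => #  t=0,i=18
  [25] ##..# => #  t=0,i=12
  [24] ##... => .  t=1,i=1
  [23] #.### => .  t=0,i=2
  [22] #.##. => .  t=6,i=6
  [21] #.#.# => #  t=0,i=0
  [20] #.#.. => .  t=1,i=15
  [19] #..## => #  t=0,i=13
  [18] #..#. => #  t=3,i=16
  [17] #...# => .  t=2,i=2
  [16] #.... => .  t=1,i=2
  [15] .#### => #  t=0,i=7
  [14] .###. => .  t=0,i=3
  [13] .##.# => .  t=1,i=13
  [12] .##.. => #  t=1,i=0
  [11] .#.## => .  t=0,i=1
  [10] .#.#. => .  t=3,i=8
  [9] .#..# => #  t=1,i=16
  [8] .#... => #  t=2,i=5
  [7] ..### => .  t=0,i=14
  [6] ..##. => #  t=1,i=12
  [5] ..#.# => .  t=1,i=5
  [4] ..#.. => #  t=2,i=4
  [3] ...## => #  t=2,i=9
  [2] ...#. => #  t=1,i=4
  [1] ....# => .  t=1,i=3
  [0] ..... => #  t=2,i=7
  bits 10001110001011001001001101011101 = 2385285981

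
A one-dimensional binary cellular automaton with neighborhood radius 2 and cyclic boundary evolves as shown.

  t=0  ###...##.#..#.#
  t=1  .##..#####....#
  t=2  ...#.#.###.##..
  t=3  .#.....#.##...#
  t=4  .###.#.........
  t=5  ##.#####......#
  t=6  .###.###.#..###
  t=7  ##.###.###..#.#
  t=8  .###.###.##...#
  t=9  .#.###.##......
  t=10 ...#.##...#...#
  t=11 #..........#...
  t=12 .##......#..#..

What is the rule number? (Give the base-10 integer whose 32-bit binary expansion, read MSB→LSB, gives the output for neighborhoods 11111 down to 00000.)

  #####|#  b31=1 t=1,i=7
  ####.|#  b30=1 t=0,i=1
  ###.#|#  b29=1 t=2,i=9
  ###..|#  b28=1 t=0,i=2
  ##.##|#  b27=1 t=2,i=10
  ##.#.|#  b26=1 t=0,i=8
  ##..#|#  b25=1 t=1,i=3
  ##...|.  b24=0 t=0,i=3
  #.###|#  b23=1 t=0,i=14
  #.##.|.  b22=0 t=1,i=1
  #.#.#|.  b21=0 t=2,i=5
  #.#..|#  b20=1 t=0,i=9
  #..##|.  b19=0 t=1,i=4
  #..#.|.  b18=0 t=0,i=11
  #...#|.  b17=0 t=0,i=4
  #....|#  b16=1 t=1,i=11
  .####|.  b15=0 t=0,i=0
  .###.|.  b14=0 t=2,i=8
  .##.#|#  b13=1 t=0,i=7
  .##..|.  b12=0 t=1,i=2
  .#.##|.  b11=0 t=0,i=13
  .#.#.|.  b10=0 t=2,i=4
  .#..#|.  b9=0 t=0,i=10
  .#...|#  b8=1 t=3,i=2
  ..###|#  b7=1 t=1,i=5
  ..##.|#  b6=1 t=0,i=6
  ..#.#|.  b5=0 t=0,i=12
  ..#..|.  b4=0 t=10,i=10
  ...##|#  b3=1 t=0,i=5
  ...#.|.  b2=0 t=1,i=13
  ....#|#  b1=1 t=1,i=12
  .....|.  b0=0 t=2,i=0
  bits 11111110100100010010000111001010 = 4270924234

4270924234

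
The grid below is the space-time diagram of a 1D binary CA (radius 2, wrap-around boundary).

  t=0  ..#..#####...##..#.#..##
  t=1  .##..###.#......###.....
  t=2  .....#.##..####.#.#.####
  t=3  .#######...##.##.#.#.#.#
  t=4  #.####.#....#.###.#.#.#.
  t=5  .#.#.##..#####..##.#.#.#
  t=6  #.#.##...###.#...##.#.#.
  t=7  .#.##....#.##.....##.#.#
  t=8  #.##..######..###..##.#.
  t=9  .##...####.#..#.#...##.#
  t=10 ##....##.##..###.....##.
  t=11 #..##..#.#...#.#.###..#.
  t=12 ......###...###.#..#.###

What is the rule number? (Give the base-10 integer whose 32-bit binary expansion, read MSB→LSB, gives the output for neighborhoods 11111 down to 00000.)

3024465079

  #####|#  b31=1 t=0,i=7
  ####.|.  b30=0 t=0,i=8
  ###.#|#  b29=1 t=1,i=7
  ###..|#  b28=1 t=0,i=9
  ##.##|.  b27=0 t=3,i=13
  ##.#.|#  b26=1 t=1,i=8
  ##..#|.  b25=0 t=0,i=0
  ##...|.  b24=0 t=0,i=10
  #.###|.  b23=0 t=2,i=20
  #.##.|#  b22=1 t=2,i=7
  #.#.#|.  b21=0 t=2,i=16
  #.#..|.  b20=0 t=0,i=19
  #..##|.  b19=0 t=0,i=4
  #..#.|#  b18=1 t=0,i=1
  #...#|.  b17=0 t=0,i=11
  #....|#  b16=1 t=1,i=11
  .####|#  b15=1 t=0,i=6
  .###.|.  b14=0 t=1,i=6
  .##.#|#  b13=1 t=3,i=12
  .##..|.  b12=0 t=0,i=14
  .#.##|#  b11=1 t=2,i=6
  .#.#.|#  b10=1 t=0,i=18
  .#..#|.  b9=0 t=0,i=3
  .#...|.  b8=0 t=1,i=10
  ..###|#  b7=1 t=0,i=5
  ..##.|.  b6=0 t=0,i=13
  ..#.#|#  b5=1 t=0,i=17
  ..#..|#  b4=1 t=0,i=2
  ...##|.  b3=0 t=0,i=12
  ...#.|#  b2=1 t=2,i=4
  ....#|#  b1=1 t=1,i=14
  .....|#  b0=1 t=1,i=12
  bits 10110100010001011010110010110111 = 3024465079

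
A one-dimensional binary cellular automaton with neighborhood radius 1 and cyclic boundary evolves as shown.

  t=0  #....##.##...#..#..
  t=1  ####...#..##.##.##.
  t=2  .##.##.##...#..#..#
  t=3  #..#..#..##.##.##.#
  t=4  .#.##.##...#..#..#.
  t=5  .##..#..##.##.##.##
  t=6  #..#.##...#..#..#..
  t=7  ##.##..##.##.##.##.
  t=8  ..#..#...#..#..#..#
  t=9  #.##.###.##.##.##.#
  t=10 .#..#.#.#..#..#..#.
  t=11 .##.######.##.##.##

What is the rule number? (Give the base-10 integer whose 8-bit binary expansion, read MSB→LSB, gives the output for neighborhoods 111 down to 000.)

181

  ###|#  b7=1 t=1,i=1
  ##.|.  b6=0 t=0,i=6
  #.#|#  b5=1 t=0,i=7
  #..|#  b4=1 t=0,i=1
  .##|.  b3=0 t=0,i=5
  .#.|#  b2=1 t=0,i=0
  ..#|.  b1=0 t=0,i=4
  ...|#  b0=1 t=0,i=2
  bits 10110101 = 181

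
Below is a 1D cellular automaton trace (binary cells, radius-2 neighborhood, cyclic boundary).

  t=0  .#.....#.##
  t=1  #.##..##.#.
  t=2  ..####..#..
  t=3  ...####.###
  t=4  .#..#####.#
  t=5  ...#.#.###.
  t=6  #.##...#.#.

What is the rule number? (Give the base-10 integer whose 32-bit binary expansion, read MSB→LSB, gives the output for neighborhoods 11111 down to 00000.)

2127270196

  ##### -> .   bit 31 = 0  t=4,i=6
  ####. -> #   bit 30 = 1  t=2,i=4
  ###.# -> #   bit 29 = 1  t=3,i=6
  ###.. -> #   bit 28 = 1  t=2,i=5
  ##.## -> #   bit 27 = 1  t=3,i=7
  ##.#. -> #   bit 26 = 1  t=0,i=0
  ##..# -> #   bit 25 = 1  t=1,i=4
  ##... -> .   bit 24 = 0  t=3,i=0
  #.### -> #   bit 23 = 1  t=3,i=8
  #.##. -> #   bit 22 = 1  t=0,i=9
  #.#.# -> .   bit 21 = 0  t=1,i=0
  #.#.. -> .   bit 20 = 0  t=0,i=1
  #..## -> #   bit 19 = 1  t=1,i=5
  #..#. -> .   bit 18 = 0  t=2,i=7
  #...# -> #   bit 17 = 1  t=3,i=1
  #.... -> #   bit 16 = 1  t=0,i=3
  .#### -> #   bit 15 = 1  t=2,i=3
  .###. -> .   bit 14 = 0  t=3,i=9
  .##.# -> .   bit 13 = 0  t=0,i=10
  .##.. -> #   bit 12 = 1  t=1,i=3
  .#.## -> .   bit 11 = 0  t=0,i=8
  .#.#. -> .   bit 10 = 0  t=1,i=10
  .#..# -> .   bit 9 = 0  t=4,i=2
  .#... -> #   bit 8 = 1  t=0,i=2
  ..### -> .   bit 7 = 0  t=2,i=2
  ..##. -> .   bit 6 = 0  t=1,i=6
  ..#.# -> #   bit 5 = 1  t=0,i=7
  ..#.. -> #   bit 4 = 1  t=2,i=8
  ...## -> .   bit 3 = 0  t=2,i=1
  ...#. -> #   bit 2 = 1  t=0,i=6
  ....# -> .   bit 1 = 0  t=0,i=5
  ..... -> .   bit 0 = 0  t=0,i=4
  bits 01111110110010111001000100110100 = 2127270196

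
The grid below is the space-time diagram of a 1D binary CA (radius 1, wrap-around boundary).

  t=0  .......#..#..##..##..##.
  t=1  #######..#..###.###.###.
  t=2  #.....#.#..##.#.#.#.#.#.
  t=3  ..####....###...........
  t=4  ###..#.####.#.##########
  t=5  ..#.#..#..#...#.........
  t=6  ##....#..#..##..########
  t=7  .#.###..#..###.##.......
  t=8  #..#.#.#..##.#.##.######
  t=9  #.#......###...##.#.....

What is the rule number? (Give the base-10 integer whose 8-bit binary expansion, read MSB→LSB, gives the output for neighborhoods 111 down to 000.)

75

  [7] ### => .  t=1,i=1
  [6] ##. => #  t=0,i=14
  [5] #.# => .  t=1,i=15
  [4] #.. => .  t=0,i=8
  [3] .## => #  t=0,i=13
  [2] .#. => .  t=0,i=7
  [1] ..# => #  t=0,i=6
  [0] ... => #  t=0,i=0
  bits 01001011 = 75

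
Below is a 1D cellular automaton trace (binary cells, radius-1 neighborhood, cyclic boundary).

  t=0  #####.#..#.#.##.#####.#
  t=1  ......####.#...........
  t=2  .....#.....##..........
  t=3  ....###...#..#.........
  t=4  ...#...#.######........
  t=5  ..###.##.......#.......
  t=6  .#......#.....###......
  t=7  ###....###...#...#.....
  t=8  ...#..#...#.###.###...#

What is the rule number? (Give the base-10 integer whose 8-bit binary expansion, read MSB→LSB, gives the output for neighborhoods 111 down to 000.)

22

  [7] ### => .  t=0,i=0
  [6] ##. => .  t=0,i=4
  [5] #.# => .  t=0,i=5
  [4] #.. => #  t=0,i=7
  [3] .## => .  t=0,i=13
  [2] .#. => #  t=0,i=6
  [1] ..# => #  t=0,i=8
  [0] ... => .  t=1,i=0
  bits 00010110 = 22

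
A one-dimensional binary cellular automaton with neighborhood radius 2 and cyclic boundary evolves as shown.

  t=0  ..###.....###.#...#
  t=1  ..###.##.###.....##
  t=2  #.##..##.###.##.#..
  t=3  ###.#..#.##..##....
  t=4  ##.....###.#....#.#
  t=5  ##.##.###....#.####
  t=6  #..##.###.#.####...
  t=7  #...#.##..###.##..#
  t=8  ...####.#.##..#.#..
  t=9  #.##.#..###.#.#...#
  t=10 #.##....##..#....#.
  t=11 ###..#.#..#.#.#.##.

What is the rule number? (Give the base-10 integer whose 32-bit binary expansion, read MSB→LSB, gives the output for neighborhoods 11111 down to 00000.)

1390504125

  #####|.  b31=0 t=5,i=17
  ####.|#  b30=1 t=5,i=0
  ###.#|.  b29=0 t=0,i=12
  ###..|#  b28=1 t=0,i=4
  ##.##|.  b27=0 t=1,i=5
  ##.#.|.  b26=0 t=0,i=13
  ##..#|#  b25=1 t=1,i=0
  ##...|.  b24=0 t=0,i=5
  #.###|#  b23=1 t=1,i=9
  #.##.|#  b22=1 t=1,i=6
  #.#.#|#  b21=1 t=6,i=10
  #.#..|.  b20=0 t=0,i=14
  #..##|.  b19=0 t=0,i=1
  #..#.|.  b18=0 t=2,i=18
  #...#|.  b17=0 t=0,i=16
  #....|#  b16=1 t=0,i=6
  .####|.  b15=0 t=5,i=16
  .###.|#  b14=1 t=0,i=3
  .##.#|#  b13=1 t=1,i=7
  .##..|.  b12=0 t=1,i=18
  .#.##|#  b11=1 t=2,i=1
  .#.#.|.  b10=0 t=8,i=15
  .#..#|.  b9=0 t=0,i=0
  .#...|.  b8=0 t=0,i=15
  ..###|#  b7=1 t=0,i=2
  ..##.|.  b6=0 t=1,i=17
  ..#.#|#  b5=1 t=2,i=0
  ..#..|#  b4=1 t=0,i=18
  ...##|#  b3=1 t=0,i=9
  ...#.|#  b2=1 t=0,i=17
  ....#|.  b1=0 t=0,i=8
  .....|#  b0=1 t=0,i=7
  bits 01010010111000010110100010111101 = 1390504125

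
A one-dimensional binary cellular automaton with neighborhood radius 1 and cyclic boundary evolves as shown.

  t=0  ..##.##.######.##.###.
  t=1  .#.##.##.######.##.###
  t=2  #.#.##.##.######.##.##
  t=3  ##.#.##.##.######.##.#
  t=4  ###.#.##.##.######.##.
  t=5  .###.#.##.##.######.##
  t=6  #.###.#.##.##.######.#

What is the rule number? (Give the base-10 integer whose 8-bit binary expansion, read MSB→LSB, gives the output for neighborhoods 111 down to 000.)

  ###|#  b7=1 t=0,i=9
  ##.|#  b6=1 t=0,i=3
  #.#|#  b5=1 t=0,i=4
  #..|#  b4=1 t=0,i=21
  .##|.  b3=0 t=0,i=2
  .#.|.  b2=0 t=1,i=1
  ..#|#  b1=1 t=0,i=1
  ...|.  b0=0 t=0,i=0
  bits 11110010 = 242

242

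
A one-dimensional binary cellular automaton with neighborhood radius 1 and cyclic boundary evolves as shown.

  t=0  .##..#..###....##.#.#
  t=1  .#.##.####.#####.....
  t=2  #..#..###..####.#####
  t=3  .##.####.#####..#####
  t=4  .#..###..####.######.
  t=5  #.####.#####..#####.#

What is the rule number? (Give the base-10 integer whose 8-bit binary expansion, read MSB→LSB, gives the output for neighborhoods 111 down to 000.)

155

  ### -> #   bit 7 = 1  t=0,i=9
  ##. -> .   bit 6 = 0  t=0,i=2
  #.# -> .   bit 5 = 0  t=0,i=0
  #.. -> #   bit 4 = 1  t=0,i=3
  .## -> #   bit 3 = 1  t=0,i=1
  .#. -> .   bit 2 = 0  t=0,i=5
  ..# -> #   bit 1 = 1  t=0,i=4
  ... -> #   bit 0 = 1  t=0,i=12
  bits 10011011 = 155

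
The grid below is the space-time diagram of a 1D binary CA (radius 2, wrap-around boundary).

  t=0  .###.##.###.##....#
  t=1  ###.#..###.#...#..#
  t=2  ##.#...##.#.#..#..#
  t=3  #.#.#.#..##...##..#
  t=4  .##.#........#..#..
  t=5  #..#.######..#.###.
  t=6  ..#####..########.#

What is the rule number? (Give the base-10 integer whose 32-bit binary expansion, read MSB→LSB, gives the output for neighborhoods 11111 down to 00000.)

1587923385

  nb #####: next=.  (t=5,i=7, bit31=0)
  nb ####.: next=#  (t=1,i=1, bit30=1)
  nb ###.#: next=.  (t=0,i=3, bit29=0)
  nb ###..: next=#  (t=5,i=10, bit28=1)
  nb ##.##: next=#  (t=0,i=4, bit27=1)
  nb ##.#.: next=#  (t=1,i=3, bit26=1)
  nb ##..#: next=#  (t=3,i=16, bit25=1)
  nb ##...: next=.  (t=0,i=14, bit24=0)
  nb #.###: next=#  (t=0,i=1, bit23=1)
  nb #.##.: next=.  (t=0,i=5, bit22=0)
  nb #.#.#: next=#  (t=2,i=10, bit21=1)
  nb #.#..: next=.  (t=1,i=4, bit20=0)
  nb #..##: next=.  (t=1,i=6, bit19=0)
  nb #..#.: next=#  (t=2,i=14, bit18=1)
  nb #...#: next=.  (t=1,i=13, bit17=0)
  nb #....: next=#  (t=0,i=15, bit16=1)
  nb .####: next=#  (t=1,i=0, bit15=1)
  nb .###.: next=#  (t=0,i=2, bit14=1)
  nb .##.#: next=.  (t=0,i=6, bit13=0)
  nb .##..: next=.  (t=0,i=13, bit12=0)
  nb .#.##: next=#  (t=0,i=0, bit11=1)
  nb .#.#.: next=.  (t=2,i=11, bit10=0)
  nb .#..#: next=.  (t=1,i=5, bit9=0)
  nb .#...: next=#  (t=1,i=12, bit8=1)
  nb ..###: next=#  (t=1,i=7, bit7=1)
  nb ..##.: next=.  (t=2,i=7, bit6=0)
  nb ..#.#: next=#  (t=0,i=18, bit5=1)
  nb ..#..: next=#  (t=1,i=15, bit4=1)
  nb ...##: next=#  (t=2,i=6, bit3=1)
  nb ...#.: next=.  (t=0,i=17, bit2=0)
  nb ....#: next=.  (t=0,i=16, bit1=0)
  nb .....: next=#  (t=4,i=7, bit0=1)
  bits 01011110101001011100100110111001 = 1587923385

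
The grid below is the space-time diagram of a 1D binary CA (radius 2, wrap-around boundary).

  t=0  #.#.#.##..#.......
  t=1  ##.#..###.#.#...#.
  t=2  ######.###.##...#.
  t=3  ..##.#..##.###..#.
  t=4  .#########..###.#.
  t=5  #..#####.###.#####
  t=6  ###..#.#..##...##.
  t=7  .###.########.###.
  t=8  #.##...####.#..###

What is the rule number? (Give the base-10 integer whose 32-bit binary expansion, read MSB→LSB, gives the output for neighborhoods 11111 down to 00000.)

3076093562

  ##### -> #   bit 31 = 1  t=2,i=2
  ####. -> .   bit 30 = 0  t=2,i=4
  ###.# -> #   bit 29 = 1  t=1,i=8
  ###.. -> #   bit 28 = 1  t=3,i=13
  ##.## -> .   bit 27 = 0  t=2,i=6
  ##.#. -> #   bit 26 = 1  t=1,i=2
  ##..# -> #   bit 25 = 1  t=0,i=8
  ##... -> #   bit 24 = 1  t=2,i=13
  #.### -> .   bit 23 = 0  t=2,i=0
  #.##. -> #   bit 22 = 1  t=0,i=6
  #.#.# -> .   bit 21 = 0  t=0,i=2
  #.#.. -> #   bit 20 = 1  t=1,i=3
  #..## -> #   bit 19 = 1  t=1,i=5
  #..#. -> .   bit 18 = 0  t=0,i=9
  #...# -> .   bit 17 = 0  t=1,i=14
  #.... -> #   bit 16 = 1  t=0,i=12
  .#### -> .   bit 15 = 0  t=2,i=1
  .###. -> #   bit 14 = 1  t=1,i=7
  .##.# -> #   bit 13 = 1  t=1,i=1
  .##.. -> #   bit 12 = 1  t=0,i=7
  .#.## -> .   bit 11 = 0  t=0,i=5
  .#.#. -> #   bit 10 = 1  t=0,i=1
  .#..# -> #   bit 9 = 1  t=1,i=4
  .#... -> .   bit 8 = 0  t=0,i=11
  ..### -> .   bit 7 = 0  t=1,i=6
  ..##. -> #   bit 6 = 1  t=3,i=2
  ..#.# -> #   bit 5 = 1  t=0,i=0
  ..#.. -> #   bit 4 = 1  t=0,i=10
  ...## -> #   bit 3 = 1  t=3,i=1
  ...#. -> .   bit 2 = 0  t=0,i=17
  ....# -> #   bit 1 = 1  t=0,i=16
  ..... -> .   bit 0 = 0  t=0,i=13
  bits 10110111010110010111011001111010 = 3076093562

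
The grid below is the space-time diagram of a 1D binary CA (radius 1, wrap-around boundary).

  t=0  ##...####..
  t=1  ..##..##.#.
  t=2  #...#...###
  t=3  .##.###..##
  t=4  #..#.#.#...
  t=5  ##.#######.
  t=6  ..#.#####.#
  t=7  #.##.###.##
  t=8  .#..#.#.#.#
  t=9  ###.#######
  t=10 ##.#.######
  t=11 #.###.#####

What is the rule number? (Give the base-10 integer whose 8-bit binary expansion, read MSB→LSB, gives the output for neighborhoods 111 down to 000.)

  [7] ### => #  t=0,i=6
  [6] ##. => .  t=0,i=1
  [5] #.# => #  t=1,i=8
  [4] #.. => #  t=0,i=2
  [3] .## => .  t=0,i=0
  [2] .#. => #  t=1,i=9
  [1] ..# => .  t=0,i=4
  [0] ... => #  t=0,i=3
  bits 10110101 = 181

181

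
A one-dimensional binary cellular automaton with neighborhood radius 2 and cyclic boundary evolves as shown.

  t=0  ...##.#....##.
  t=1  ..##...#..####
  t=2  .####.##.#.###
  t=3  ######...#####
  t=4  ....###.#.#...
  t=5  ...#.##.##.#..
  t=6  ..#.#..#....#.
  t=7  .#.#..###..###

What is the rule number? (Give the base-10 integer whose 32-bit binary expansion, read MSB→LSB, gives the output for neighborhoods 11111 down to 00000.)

2041371996

  [31] ##### => .  t=3,i=0
  [30] ####. => #  t=1,i=12
  [29] ###.# => #  t=2,i=4
  [28] ###.. => #  t=1,i=13
  [27] ##.## => #  t=2,i=0
  [26] ##.#. => .  t=0,i=5
  [25] ##..# => .  t=1,i=0
  [24] ##... => #  t=0,i=13
  [23] #.### => #  t=2,i=1
  [22] #.##. => .  t=2,i=6
  [21] #.#.# => #  t=2,i=9
  [20] #.#.. => .  t=0,i=6
  [19] #..## => #  t=1,i=1
  [18] #..#. => #  t=6,i=6
  [17] #...# => .  t=1,i=5
  [16] #.... => .  t=0,i=0
  [15] .#### => #  t=1,i=11
  [14] .###. => #  t=2,i=12
  [13] .##.# => .  t=0,i=4
  [12] .##.. => #  t=0,i=12
  [11] .#.## => #  t=2,i=10
  [10] .#.#. => #  t=4,i=9
  [9] .#..# => .  t=1,i=8
  [8] .#... => #  t=0,i=7
  [7] ..### => .  t=1,i=10
  [6] ..##. => #  t=0,i=3
  [5] ..#.# => .  t=5,i=3
  [4] ..#.. => #  t=1,i=7
  [3] ...## => #  t=0,i=2
  [2] ...#. => #  t=1,i=6
  [1] ....# => .  t=0,i=1
  [0] ..... => .  t=4,i=0
  bits 01111001101011001101110101011100 = 2041371996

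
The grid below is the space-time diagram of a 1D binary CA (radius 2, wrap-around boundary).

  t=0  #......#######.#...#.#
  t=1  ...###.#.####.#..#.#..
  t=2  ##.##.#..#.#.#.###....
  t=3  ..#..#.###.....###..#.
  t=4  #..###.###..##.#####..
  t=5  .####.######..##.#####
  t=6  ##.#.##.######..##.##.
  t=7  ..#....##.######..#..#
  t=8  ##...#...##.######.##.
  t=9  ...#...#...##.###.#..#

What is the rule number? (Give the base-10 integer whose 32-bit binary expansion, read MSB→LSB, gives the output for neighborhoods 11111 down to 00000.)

3733865123

  [31] ##### => #  t=0,i=9
  [30] ####. => #  t=0,i=12
  [29] ###.# => .  t=0,i=13
  [28] ###.. => #  t=2,i=17
  [27] ##.## => #  t=2,i=2
  [26] ##.#. => #  t=0,i=14
  [25] ##..# => #  t=3,i=18
  [24] ##... => .  t=0,i=1
  [23] #.### => #  t=1,i=9
  [22] #.##. => .  t=0,i=21
  [21] #.#.# => .  t=1,i=7
  [20] #.#.. => .  t=0,i=15
  [19] #..## => #  t=4,i=2
  [18] #..#. => #  t=1,i=16
  [17] #...# => #  t=0,i=17
  [16] #.... => .  t=0,i=2
  [15] .#### => .  t=0,i=8
  [14] .###. => #  t=1,i=4
  [13] .##.# => .  t=2,i=1
  [12] .##.. => .  t=0,i=0
  [11] .#.## => .  t=0,i=20
  [10] .#.#. => .  t=1,i=18
  [9] .#..# => #  t=1,i=15
  [8] .#... => .  t=0,i=16
  [7] ..### => #  t=0,i=7
  [6] ..##. => .  t=2,i=0
  [5] ..#.# => #  t=0,i=19
  [4] ..#.. => .  t=3,i=2
  [3] ...## => .  t=0,i=6
  [2] ...#. => .  t=0,i=18
  [1] ....# => #  t=0,i=5
  [0] ..... => #  t=0,i=3
  bits 11011110100011100100001010100011 = 3733865123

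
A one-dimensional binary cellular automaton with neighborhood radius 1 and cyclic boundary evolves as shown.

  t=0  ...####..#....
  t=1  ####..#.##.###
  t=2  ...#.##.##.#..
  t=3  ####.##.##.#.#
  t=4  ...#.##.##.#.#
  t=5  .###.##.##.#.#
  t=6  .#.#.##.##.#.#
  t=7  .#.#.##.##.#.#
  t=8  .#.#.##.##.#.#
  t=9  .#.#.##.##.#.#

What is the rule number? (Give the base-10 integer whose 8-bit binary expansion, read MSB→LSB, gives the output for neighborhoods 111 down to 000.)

79

  ###|.  b7=0 t=0,i=4
  ##.|#  b6=1 t=0,i=6
  #.#|.  b5=0 t=1,i=7
  #..|.  b4=0 t=0,i=7
  .##|#  b3=1 t=0,i=3
  .#.|#  b2=1 t=0,i=9
  ..#|#  b1=1 t=0,i=2
  ...|#  b0=1 t=0,i=0
  bits 01001111 = 79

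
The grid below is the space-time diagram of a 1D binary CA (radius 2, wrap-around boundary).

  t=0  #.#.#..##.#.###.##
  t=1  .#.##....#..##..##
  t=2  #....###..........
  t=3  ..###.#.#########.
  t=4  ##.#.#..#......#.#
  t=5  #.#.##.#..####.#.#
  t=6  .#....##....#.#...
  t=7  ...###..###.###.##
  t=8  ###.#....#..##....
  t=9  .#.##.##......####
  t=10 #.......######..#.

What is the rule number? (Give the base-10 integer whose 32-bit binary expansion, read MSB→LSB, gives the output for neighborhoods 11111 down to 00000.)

1167541291

  ##### -> .   bit 31 = 0  t=3,i=10
  ####. -> #   bit 30 = 1  t=3,i=15
  ###.# -> .   bit 29 = 0  t=0,i=0
  ###.. -> .   bit 28 = 0  t=2,i=7
  ##.## -> .   bit 27 = 0  t=0,i=15
  ##.#. -> #   bit 26 = 1  t=0,i=1
  ##..# -> .   bit 25 = 0  t=1,i=14
  ##... -> #   bit 24 = 1  t=1,i=5
  #.### -> #   bit 23 = 1  t=0,i=12
  #.##. -> .   bit 22 = 0  t=1,i=3
  #.#.# -> .   bit 21 = 0  t=0,i=2
  #.#.. -> #   bit 20 = 1  t=0,i=4
  #..## -> .   bit 19 = 0  t=0,i=6
  #..#. -> #   bit 18 = 1  t=4,i=7
  #...# -> #   bit 17 = 1  t=3,i=0
  #.... -> #   bit 16 = 1  t=1,i=6
  .#### -> .   bit 15 = 0  t=3,i=9
  .###. -> #   bit 14 = 1  t=0,i=13
  .##.# -> .   bit 13 = 0  t=0,i=8
  .##.. -> .   bit 12 = 0  t=1,i=4
  .#.## -> .   bit 11 = 0  t=0,i=11
  .#.#. -> #   bit 10 = 1  t=0,i=3
  .#..# -> .   bit 9 = 0  t=0,i=5
  .#... -> .   bit 8 = 0  t=2,i=1
  ..### -> .   bit 7 = 0  t=2,i=5
  ..##. -> .   bit 6 = 0  t=0,i=7
  ..#.# -> #   bit 5 = 1  t=4,i=15
  ..#.. -> .   bit 4 = 0  t=1,i=9
  ...## -> #   bit 3 = 1  t=2,i=4
  ...#. -> .   bit 2 = 0  t=1,i=8
  ....# -> #   bit 1 = 1  t=1,i=7
  ..... -> #   bit 0 = 1  t=2,i=10
  bits 01000101100101110100010000101011 = 1167541291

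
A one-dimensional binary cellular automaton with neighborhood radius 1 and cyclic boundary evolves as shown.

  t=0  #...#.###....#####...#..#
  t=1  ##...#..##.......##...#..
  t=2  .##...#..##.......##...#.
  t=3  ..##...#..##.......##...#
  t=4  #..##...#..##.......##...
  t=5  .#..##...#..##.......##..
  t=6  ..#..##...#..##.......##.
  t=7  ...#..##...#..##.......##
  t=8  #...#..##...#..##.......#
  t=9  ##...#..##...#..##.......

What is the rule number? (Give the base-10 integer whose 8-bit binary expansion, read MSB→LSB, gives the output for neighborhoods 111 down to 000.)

112

  nb ###: next=.  (t=0,i=7, bit7=0)
  nb ##.: next=#  (t=0,i=0, bit6=1)
  nb #.#: next=#  (t=0,i=5, bit5=1)
  nb #..: next=#  (t=0,i=1, bit4=1)
  nb .##: next=.  (t=0,i=6, bit3=0)
  nb .#.: next=.  (t=0,i=4, bit2=0)
  nb ..#: next=.  (t=0,i=3, bit1=0)
  nb ...: next=.  (t=0,i=2, bit0=0)
  bits 01110000 = 112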